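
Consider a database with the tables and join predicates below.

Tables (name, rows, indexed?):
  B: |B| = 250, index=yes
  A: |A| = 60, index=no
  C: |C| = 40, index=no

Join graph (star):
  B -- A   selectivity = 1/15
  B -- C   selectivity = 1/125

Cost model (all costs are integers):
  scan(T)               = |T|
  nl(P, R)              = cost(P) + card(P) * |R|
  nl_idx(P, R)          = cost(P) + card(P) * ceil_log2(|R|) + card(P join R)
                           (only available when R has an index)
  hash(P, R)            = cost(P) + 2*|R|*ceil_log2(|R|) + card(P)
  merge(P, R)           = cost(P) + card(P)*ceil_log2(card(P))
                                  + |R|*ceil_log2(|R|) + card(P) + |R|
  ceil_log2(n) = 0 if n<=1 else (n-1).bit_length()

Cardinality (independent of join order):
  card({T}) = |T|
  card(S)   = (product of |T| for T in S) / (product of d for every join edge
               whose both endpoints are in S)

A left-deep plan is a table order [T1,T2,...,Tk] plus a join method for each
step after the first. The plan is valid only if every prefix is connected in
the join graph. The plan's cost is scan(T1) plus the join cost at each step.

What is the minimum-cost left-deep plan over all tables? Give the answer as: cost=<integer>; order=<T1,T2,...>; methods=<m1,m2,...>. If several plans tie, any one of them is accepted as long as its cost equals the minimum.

cost=1240; order=C,B,A; methods=nl_idx,hash

Selinger DP (subsets sized 1..n):
  {B}: scan cost=250, card=250
  {A}: scan cost=60, card=60
  {C}: scan cost=40, card=40
  {AB}: card=1000; try (A,hash)→1220, (B,nl_idx)→1540, (B,merge)→2730, (A,merge)→2920, (B,hash)→4120, (B,nl)→15060 …(+1); best=1220 via (A,hash)
  {BC}: card=80; try (B,nl_idx)→440, (C,hash)→980, (B,merge)→2570, (C,merge)→2780, (B,hash)→4080, (B,nl)→10040 …(+1); best=440 via (B,nl_idx)
  {ABC}: card=320; try (A,hash)→1240, (A,merge)→1500, (C,hash)→2700, (A,nl)→5240, (C,merge)→12500, (C,nl)→41220; best=1240 via (A,hash)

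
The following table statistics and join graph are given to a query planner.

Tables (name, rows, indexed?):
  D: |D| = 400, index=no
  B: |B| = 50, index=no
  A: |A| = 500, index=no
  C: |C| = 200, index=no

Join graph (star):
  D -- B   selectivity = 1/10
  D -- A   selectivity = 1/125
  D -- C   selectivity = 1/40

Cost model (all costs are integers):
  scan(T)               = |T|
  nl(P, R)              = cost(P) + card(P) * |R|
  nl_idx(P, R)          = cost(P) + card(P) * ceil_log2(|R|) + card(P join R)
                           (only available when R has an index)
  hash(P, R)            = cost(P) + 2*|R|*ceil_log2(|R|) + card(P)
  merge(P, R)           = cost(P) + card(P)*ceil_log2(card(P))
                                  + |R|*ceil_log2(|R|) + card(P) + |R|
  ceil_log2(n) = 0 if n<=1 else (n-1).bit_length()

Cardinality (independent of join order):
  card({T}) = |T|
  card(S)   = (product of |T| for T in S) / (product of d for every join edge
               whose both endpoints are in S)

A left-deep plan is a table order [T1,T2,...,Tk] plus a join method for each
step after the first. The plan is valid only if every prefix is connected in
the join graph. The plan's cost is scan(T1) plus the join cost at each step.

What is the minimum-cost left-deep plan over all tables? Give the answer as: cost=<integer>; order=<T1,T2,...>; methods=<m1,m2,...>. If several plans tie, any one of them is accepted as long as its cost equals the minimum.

cost=21600; order=A,D,B,C; methods=hash,hash,hash

Selinger DP (subsets sized 1..n):
  {D}: scan cost=400, card=400
  {B}: scan cost=50, card=50
  {A}: scan cost=500, card=500
  {C}: scan cost=200, card=200
  {BD}: card=2000; try (B,hash)→1400, (D,merge)→4400, (B,merge)→4750, (D,hash)→7300, (D,nl)→20050, (B,nl)→20400; best=1400 via (B,hash)
  {AD}: card=1600; try (D,hash)→8200, (A,merge)→9400, (D,merge)→9500, (A,hash)→9800, (A,nl)→200400, (D,nl)→200500; best=8200 via (D,hash)
  {CD}: card=2000; try (C,hash)→4000, (D,merge)→6000, (C,merge)→6200, (D,hash)→7600, (D,nl)→80200, (C,nl)→80400; best=4000 via (C,hash)
  {ABD}: card=8000; try (B,hash)→10400, (A,hash)→12400, (B,merge)→27750, (A,merge)→30400, (B,nl)→88200, (A,nl)→1001400; best=10400 via (B,hash)
  {BCD}: card=10000; try (C,hash)→6600, (B,hash)→6600, (C,merge)→27200, (B,merge)→28350, (B,nl)→104000, (C,nl)→401400; best=6600 via (C,hash)
  {ACD}: card=8000; try (C,hash)→13000, (A,hash)→15000, (C,merge)→29200, (A,merge)→33000, (C,nl)→328200, (A,nl)→1004000; best=13000 via (C,hash)
  {ABCD}: card=40000; try (C,hash)→21600, (B,hash)→21600, (A,hash)→25600, (C,merge)→124200, (B,merge)→125350, (A,merge)→161600 …(+3); best=21600 via (C,hash)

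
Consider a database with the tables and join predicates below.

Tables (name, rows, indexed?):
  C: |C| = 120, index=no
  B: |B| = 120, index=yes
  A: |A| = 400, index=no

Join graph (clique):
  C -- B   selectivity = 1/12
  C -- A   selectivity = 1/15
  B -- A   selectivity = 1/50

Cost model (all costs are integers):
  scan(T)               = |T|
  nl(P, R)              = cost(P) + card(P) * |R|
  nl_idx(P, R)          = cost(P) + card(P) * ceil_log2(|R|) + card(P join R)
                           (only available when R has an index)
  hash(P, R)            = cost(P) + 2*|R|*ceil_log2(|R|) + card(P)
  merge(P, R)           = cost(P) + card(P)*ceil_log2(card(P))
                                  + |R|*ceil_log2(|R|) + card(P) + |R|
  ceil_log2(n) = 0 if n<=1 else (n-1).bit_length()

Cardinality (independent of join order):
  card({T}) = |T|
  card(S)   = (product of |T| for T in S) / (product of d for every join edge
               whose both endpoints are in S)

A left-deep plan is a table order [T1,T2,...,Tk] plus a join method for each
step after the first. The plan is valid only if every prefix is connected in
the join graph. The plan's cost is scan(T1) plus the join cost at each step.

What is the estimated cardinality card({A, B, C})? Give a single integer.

Tables in S: A(400), B(120), C(120)
Edges inside S: C-B(d=12), C-A(d=15), B-A(d=50)
numerator = 400 * 120 * 120 = 5760000
denominator = 12 * 15 * 50 = 9000
card(S) = 5760000 / 9000 = 640

640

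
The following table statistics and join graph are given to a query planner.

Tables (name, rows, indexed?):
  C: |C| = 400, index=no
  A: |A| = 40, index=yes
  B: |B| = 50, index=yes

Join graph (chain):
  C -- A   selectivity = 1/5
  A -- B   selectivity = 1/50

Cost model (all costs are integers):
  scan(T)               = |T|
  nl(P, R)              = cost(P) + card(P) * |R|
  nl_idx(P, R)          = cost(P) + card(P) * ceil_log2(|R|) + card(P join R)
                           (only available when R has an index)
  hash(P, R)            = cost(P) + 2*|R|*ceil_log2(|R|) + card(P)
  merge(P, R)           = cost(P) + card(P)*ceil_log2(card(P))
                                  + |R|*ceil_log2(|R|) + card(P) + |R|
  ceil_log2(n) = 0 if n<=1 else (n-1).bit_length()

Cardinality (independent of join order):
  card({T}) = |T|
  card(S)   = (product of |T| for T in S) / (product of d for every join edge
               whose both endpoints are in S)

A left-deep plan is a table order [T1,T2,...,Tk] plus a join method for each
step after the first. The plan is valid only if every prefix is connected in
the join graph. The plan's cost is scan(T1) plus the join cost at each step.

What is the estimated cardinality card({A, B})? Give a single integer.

40

Tables in S: A(40), B(50)
Edges inside S: A-B(d=50)
numerator = 40 * 50 = 2000
denominator = 50 = 50
card(S) = 2000 / 50 = 40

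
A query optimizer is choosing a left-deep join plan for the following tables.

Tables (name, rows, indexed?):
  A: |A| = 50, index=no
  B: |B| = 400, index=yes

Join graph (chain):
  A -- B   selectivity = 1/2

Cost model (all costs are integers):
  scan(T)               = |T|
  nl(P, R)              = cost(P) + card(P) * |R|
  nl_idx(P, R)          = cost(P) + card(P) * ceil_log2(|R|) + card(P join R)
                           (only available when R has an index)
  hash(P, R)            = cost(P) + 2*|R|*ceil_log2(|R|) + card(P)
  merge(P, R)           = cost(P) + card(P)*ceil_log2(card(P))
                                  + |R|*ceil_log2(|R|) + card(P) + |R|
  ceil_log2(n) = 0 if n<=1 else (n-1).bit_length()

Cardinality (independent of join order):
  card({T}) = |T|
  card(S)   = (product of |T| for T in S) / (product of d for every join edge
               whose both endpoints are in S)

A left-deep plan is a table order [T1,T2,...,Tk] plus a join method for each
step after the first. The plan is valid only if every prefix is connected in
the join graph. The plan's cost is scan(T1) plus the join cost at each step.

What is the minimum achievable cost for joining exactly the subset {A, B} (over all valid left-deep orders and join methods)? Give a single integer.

Selinger DP over subsets of {A,B}:
  {A}: scan cost=50, card=50
  {B}: scan cost=400, card=400
  {AB}: card=10000; try (A,hash)→1400, (B,merge)→4400, (A,merge)→4750, (B,hash)→7300, (B,nl_idx)→10500, (B,nl)→20050 …(+1); best=1400 via (A,hash)

1400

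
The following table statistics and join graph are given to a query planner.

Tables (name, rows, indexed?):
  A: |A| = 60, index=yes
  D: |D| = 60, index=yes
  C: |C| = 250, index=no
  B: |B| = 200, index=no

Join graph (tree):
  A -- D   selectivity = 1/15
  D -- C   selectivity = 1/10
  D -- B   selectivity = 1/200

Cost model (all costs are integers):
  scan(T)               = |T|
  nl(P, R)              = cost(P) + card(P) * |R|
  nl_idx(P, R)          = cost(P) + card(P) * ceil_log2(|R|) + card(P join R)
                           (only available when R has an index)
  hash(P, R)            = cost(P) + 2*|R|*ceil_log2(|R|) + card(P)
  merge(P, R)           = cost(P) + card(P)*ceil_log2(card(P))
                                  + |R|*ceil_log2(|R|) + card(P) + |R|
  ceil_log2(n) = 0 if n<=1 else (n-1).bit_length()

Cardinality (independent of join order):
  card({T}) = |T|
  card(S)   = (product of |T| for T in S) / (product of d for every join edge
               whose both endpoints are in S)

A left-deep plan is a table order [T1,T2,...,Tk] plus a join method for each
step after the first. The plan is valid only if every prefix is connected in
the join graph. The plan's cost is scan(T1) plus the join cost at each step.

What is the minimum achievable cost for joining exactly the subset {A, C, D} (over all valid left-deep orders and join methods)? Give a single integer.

3440

Selinger DP over subsets of {A,C,D}:
  {A}: scan cost=60, card=60
  {D}: scan cost=60, card=60
  {C}: scan cost=250, card=250
  {AD}: card=240; try (D,nl_idx)→660, (A,nl_idx)→660, (D,hash)→840, (A,hash)→840, (D,merge)→900, (A,merge)→900 …(+2); best=660 via (D,nl_idx)
  {CD}: card=1500; try (D,hash)→1220, (C,merge)→2730, (D,merge)→2920, (D,nl_idx)→3250, (C,hash)→4120, (C,nl)→15060 …(+1); best=1220 via (D,hash)
  {ACD}: card=6000; try (A,hash)→3440, (C,hash)→4900, (C,merge)→5070, (A,nl_idx)→16220, (A,merge)→19640, (C,nl)→60660 …(+1); best=3440 via (A,hash)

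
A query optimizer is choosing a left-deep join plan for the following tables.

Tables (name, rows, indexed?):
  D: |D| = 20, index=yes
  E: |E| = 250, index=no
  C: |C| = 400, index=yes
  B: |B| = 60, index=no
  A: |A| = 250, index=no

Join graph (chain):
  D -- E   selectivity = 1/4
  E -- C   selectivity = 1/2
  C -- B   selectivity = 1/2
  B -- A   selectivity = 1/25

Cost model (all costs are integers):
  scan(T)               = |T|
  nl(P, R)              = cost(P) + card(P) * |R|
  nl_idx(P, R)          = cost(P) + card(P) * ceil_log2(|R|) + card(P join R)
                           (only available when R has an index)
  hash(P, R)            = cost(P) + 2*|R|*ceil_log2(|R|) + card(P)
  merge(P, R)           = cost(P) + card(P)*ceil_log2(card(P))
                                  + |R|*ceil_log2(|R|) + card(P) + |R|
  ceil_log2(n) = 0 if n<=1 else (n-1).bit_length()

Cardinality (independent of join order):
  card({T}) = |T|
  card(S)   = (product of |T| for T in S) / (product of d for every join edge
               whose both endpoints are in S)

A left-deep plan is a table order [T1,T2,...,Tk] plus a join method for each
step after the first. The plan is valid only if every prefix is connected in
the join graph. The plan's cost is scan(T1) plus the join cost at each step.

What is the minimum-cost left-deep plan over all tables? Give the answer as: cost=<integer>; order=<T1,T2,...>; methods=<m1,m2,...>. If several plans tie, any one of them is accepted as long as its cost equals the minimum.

Selinger DP (subsets sized 1..n):
  {D}: scan cost=20, card=20
  {E}: scan cost=250, card=250
  {C}: scan cost=400, card=400
  {B}: scan cost=60, card=60
  {A}: scan cost=250, card=250
  {DE}: card=1250; try (D,hash)→700, (E,merge)→2390, (D,merge)→2620, (D,nl_idx)→2750, (E,hash)→4040, (E,nl)→5020 …(+1); best=700 via (D,hash)
  {CE}: card=50000; try (E,hash)→4800, (C,merge)→6500, (E,merge)→6650, (C,hash)→7700, (C,nl_idx)→52500, (C,nl)→100250 …(+1); best=4800 via (E,hash)
  {BC}: card=12000; try (B,hash)→1520, (C,merge)→4480, (B,merge)→4820, (C,hash)→7320, (C,nl_idx)→12600, (C,nl)→24060 …(+1); best=1520 via (B,hash)
  {AB}: card=600; try (B,hash)→1220, (A,merge)→2730, (B,merge)→2920, (A,hash)→4120, (A,nl)→15060, (B,nl)→15250; best=1220 via (B,hash)
  {CDE}: card=250000; try (C,hash)→9150, (C,merge)→19700, (D,hash)→55000, (C,nl_idx)→261950, (C,nl)→500700, (D,nl_idx)→504800 …(+2); best=9150 via (C,hash)
  {BCE}: card=1500000; try (E,hash)→17520, (B,hash)→55520, (E,merge)→183770, (B,merge)→855220, (E,nl)→3001520, (B,nl)→3004800; best=17520 via (E,hash)
  {ABC}: card=120000; try (C,hash)→9020, (C,merge)→11820, (A,hash)→17520, (C,nl_idx)→126620, (A,merge)→183770, (C,nl)→241220 …(+1); best=9020 via (C,hash)
  {BCDE}: card=7500000; try (B,hash)→259870, (D,hash)→1517720, (B,merge)→4759570, (B,nl)→15009150, (D,nl_idx)→15017520, (D,nl)→30017520 …(+1); best=259870 via (B,hash)
  {ABCE}: card=15000000; try (E,hash)→133020, (A,hash)→1521520, (E,merge)→2171270, (E,nl)→30009020, (A,merge)→33019770, (A,nl)→375017520; best=133020 via (E,hash)
  {ABCDE}: card=75000000; try (A,hash)→7763870, (D,hash)→15133220, (D,nl_idx)→150133020, (A,merge)→180262120, (D,nl)→300133020, (D,merge)→375133140 …(+1); best=7763870 via (A,hash)

cost=7763870; order=E,D,C,B,A; methods=hash,hash,hash,hash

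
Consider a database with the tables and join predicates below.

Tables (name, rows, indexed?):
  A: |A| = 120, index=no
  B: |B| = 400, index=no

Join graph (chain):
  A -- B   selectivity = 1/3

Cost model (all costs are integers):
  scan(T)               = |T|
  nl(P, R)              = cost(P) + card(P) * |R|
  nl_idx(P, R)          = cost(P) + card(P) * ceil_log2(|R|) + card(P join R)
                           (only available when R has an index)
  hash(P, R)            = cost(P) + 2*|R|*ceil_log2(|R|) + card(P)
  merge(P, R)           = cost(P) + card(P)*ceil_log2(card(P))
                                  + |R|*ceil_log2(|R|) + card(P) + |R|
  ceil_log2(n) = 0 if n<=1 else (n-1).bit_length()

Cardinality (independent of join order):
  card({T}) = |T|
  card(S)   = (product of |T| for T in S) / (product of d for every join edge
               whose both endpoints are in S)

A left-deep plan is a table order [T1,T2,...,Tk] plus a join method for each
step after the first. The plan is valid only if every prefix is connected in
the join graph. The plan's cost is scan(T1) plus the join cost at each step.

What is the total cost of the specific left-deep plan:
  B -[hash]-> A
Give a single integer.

2480

step 1: scan B: cost=400, card=400
step 2: join A via hash
    card(P join A) = 400*120/(3) = 16000
    cost = 400 + 2*120*7 + 400 = 2480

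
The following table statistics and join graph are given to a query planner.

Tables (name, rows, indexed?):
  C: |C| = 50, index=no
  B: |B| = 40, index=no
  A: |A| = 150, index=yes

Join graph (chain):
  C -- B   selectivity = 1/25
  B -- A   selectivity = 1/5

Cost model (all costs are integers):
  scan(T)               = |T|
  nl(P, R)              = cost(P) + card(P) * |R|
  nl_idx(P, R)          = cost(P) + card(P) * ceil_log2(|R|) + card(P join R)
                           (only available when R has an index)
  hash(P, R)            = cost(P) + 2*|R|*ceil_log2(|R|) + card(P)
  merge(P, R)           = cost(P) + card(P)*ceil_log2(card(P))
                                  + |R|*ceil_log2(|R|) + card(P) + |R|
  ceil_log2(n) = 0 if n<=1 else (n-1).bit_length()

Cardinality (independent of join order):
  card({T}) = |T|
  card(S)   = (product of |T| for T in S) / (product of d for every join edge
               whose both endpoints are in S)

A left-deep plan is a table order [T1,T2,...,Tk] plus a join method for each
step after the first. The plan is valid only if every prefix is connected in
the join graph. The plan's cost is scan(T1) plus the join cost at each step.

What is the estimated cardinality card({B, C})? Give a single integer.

Tables in S: B(40), C(50)
Edges inside S: C-B(d=25)
numerator = 40 * 50 = 2000
denominator = 25 = 25
card(S) = 2000 / 25 = 80

80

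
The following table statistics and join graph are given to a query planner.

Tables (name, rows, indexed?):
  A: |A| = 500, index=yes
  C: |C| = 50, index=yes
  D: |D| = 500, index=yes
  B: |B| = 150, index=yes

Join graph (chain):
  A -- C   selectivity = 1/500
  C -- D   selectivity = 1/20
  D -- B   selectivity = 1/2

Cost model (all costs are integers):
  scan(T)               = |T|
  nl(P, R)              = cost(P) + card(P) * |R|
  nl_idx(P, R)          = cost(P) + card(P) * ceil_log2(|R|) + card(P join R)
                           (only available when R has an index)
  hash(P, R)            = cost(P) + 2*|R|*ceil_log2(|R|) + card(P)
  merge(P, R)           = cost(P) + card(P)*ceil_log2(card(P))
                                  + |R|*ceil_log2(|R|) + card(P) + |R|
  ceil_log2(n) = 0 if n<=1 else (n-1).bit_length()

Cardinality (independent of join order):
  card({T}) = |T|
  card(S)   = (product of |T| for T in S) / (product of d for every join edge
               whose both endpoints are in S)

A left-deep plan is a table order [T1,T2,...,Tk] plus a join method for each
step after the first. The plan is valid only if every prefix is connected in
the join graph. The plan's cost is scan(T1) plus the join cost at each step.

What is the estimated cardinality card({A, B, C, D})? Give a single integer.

93750

Tables in S: A(500), B(150), C(50), D(500)
Edges inside S: A-C(d=500), C-D(d=20), D-B(d=2)
numerator = 500 * 150 * 50 * 500 = 1875000000
denominator = 500 * 20 * 2 = 20000
card(S) = 1875000000 / 20000 = 93750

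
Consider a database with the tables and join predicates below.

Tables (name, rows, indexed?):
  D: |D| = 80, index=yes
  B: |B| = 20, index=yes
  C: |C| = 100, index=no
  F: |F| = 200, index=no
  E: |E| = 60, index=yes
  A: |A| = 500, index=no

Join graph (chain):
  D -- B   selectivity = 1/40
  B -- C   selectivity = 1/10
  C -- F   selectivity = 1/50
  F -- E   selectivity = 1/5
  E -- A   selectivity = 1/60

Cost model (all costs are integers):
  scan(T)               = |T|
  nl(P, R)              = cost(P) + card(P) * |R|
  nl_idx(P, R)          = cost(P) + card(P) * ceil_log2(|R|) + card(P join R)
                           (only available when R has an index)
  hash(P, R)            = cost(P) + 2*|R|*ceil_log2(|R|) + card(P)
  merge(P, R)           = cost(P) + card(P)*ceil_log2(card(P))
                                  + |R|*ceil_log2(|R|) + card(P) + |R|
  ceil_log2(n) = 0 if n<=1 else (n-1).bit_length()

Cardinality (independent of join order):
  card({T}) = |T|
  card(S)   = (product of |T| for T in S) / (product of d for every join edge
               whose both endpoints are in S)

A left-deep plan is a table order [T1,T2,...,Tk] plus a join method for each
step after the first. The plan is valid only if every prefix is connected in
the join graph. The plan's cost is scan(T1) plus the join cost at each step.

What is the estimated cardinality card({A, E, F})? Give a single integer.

20000

Tables in S: A(500), E(60), F(200)
Edges inside S: F-E(d=5), E-A(d=60)
numerator = 500 * 60 * 200 = 6000000
denominator = 5 * 60 = 300
card(S) = 6000000 / 300 = 20000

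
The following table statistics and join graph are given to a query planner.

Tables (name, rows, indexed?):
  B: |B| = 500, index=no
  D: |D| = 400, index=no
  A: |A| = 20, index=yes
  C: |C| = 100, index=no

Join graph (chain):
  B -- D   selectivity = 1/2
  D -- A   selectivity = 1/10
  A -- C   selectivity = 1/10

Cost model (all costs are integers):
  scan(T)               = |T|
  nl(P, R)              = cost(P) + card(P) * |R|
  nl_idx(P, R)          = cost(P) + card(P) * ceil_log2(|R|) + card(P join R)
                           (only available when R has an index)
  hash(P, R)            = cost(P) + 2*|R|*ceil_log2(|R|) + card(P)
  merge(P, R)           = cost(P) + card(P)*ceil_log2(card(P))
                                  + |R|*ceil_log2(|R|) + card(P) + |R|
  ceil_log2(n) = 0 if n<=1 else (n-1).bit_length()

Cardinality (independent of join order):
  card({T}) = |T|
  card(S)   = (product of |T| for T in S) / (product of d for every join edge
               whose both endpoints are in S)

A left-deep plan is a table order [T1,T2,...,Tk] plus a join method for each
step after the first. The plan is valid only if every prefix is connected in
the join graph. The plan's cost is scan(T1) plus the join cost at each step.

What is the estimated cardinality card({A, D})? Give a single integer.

Tables in S: A(20), D(400)
Edges inside S: D-A(d=10)
numerator = 20 * 400 = 8000
denominator = 10 = 10
card(S) = 8000 / 10 = 800

800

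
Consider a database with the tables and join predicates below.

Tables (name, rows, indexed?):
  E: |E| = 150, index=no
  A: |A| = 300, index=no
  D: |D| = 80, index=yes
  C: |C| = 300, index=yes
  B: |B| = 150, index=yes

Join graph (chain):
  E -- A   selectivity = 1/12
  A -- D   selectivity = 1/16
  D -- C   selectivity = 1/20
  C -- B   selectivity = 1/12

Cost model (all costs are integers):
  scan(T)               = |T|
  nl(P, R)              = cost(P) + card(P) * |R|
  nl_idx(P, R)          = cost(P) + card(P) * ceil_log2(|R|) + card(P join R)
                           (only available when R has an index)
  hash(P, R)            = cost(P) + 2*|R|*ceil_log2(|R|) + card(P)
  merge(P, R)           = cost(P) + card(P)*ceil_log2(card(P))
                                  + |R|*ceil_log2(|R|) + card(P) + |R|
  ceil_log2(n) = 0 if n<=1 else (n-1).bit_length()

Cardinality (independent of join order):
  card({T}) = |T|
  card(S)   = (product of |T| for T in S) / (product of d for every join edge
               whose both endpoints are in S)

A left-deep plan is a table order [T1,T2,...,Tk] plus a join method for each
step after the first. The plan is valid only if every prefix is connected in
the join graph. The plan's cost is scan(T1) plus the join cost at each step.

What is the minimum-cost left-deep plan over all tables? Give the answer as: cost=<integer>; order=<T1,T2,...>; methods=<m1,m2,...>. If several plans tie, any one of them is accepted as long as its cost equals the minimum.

cost=309370; order=C,D,B,A,E; methods=hash,hash,hash,hash

Selinger DP (subsets sized 1..n):
  {E}: scan cost=150, card=150
  {A}: scan cost=300, card=300
  {D}: scan cost=80, card=80
  {C}: scan cost=300, card=300
  {B}: scan cost=150, card=150
  {AE}: card=3750; try (E,hash)→3000, (A,merge)→4500, (E,merge)→4650, (A,hash)→5700, (A,nl)→45150, (E,nl)→45300; best=3000 via (E,hash)
  {AD}: card=1500; try (D,hash)→1720, (A,merge)→3720, (D,nl_idx)→3900, (D,merge)→3940, (A,hash)→5560, (A,nl)→24080 …(+1); best=1720 via (D,hash)
  {CD}: card=1200; try (D,hash)→1720, (C,nl_idx)→2000, (D,nl_idx)→3600, (C,merge)→3720, (D,merge)→3940, (C,hash)→5560 …(+2); best=1720 via (D,hash)
  {BC}: card=3750; try (B,hash)→3000, (C,merge)→4500, (B,merge)→4650, (C,nl_idx)→5250, (C,hash)→5700, (B,nl_idx)→6450 …(+2); best=3000 via (B,hash)
  {ADE}: card=18750; try (E,hash)→5620, (D,hash)→7870, (E,merge)→21070, (D,nl_idx)→48000, (D,merge)→52390, (E,nl)→226720 …(+1); best=5620 via (E,hash)
  {ACD}: card=22500; try (A,hash)→8320, (C,hash)→8620, (A,merge)→19120, (C,merge)→22720, (C,nl_idx)→37720, (A,nl)→361720 …(+1); best=8320 via (A,hash)
  {BCD}: card=15000; try (B,hash)→5320, (D,hash)→7870, (B,merge)→17470, (B,nl_idx)→26320, (D,nl_idx)→44250, (D,merge)→52390 …(+2); best=5320 via (B,hash)
  {ACDE}: card=281250; try (C,hash)→29770, (E,hash)→33220, (C,merge)→308620, (E,merge)→369670, (C,nl_idx)→455620, (E,nl)→3383320 …(+1); best=29770 via (C,hash)
  {ABCD}: card=281250; try (A,hash)→25720, (B,hash)→33220, (A,merge)→233320, (B,merge)→369670, (B,nl_idx)→469570, (B,nl)→3383320 …(+1); best=25720 via (A,hash)
  {ABCDE}: card=3515625; try (E,hash)→309370, (B,hash)→313420, (E,merge)→5652070, (B,merge)→5656120, (B,nl_idx)→5795395, (E,nl)→42213220 …(+1); best=309370 via (E,hash)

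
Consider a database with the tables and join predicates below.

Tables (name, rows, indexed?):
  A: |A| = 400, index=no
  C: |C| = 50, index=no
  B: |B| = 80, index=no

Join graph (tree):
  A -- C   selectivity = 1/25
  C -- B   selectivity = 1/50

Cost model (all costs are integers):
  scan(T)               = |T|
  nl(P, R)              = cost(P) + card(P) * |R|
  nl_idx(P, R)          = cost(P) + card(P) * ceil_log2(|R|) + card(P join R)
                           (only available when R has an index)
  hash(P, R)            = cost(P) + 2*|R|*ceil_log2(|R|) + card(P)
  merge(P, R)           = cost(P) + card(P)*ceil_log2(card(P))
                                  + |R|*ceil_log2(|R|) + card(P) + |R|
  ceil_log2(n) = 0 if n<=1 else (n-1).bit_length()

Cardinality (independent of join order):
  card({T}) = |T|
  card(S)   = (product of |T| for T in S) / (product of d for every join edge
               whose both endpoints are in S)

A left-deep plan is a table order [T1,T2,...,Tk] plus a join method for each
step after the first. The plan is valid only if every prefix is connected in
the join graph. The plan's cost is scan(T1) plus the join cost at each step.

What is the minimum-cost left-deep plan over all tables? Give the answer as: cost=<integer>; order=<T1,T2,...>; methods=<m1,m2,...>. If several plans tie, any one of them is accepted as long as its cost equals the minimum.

cost=3320; order=A,C,B; methods=hash,hash

Selinger DP (subsets sized 1..n):
  {A}: scan cost=400, card=400
  {C}: scan cost=50, card=50
  {B}: scan cost=80, card=80
  {AC}: card=800; try (C,hash)→1400, (A,merge)→4400, (C,merge)→4750, (A,hash)→7300, (A,nl)→20050, (C,nl)→20400; best=1400 via (C,hash)
  {BC}: card=80; try (C,hash)→760, (B,merge)→1040, (C,merge)→1070, (B,hash)→1220, (B,nl)→4050, (C,nl)→4080; best=760 via (C,hash)
  {ABC}: card=1280; try (B,hash)→3320, (A,merge)→5400, (A,hash)→8040, (B,merge)→10840, (A,nl)→32760, (B,nl)→65400; best=3320 via (B,hash)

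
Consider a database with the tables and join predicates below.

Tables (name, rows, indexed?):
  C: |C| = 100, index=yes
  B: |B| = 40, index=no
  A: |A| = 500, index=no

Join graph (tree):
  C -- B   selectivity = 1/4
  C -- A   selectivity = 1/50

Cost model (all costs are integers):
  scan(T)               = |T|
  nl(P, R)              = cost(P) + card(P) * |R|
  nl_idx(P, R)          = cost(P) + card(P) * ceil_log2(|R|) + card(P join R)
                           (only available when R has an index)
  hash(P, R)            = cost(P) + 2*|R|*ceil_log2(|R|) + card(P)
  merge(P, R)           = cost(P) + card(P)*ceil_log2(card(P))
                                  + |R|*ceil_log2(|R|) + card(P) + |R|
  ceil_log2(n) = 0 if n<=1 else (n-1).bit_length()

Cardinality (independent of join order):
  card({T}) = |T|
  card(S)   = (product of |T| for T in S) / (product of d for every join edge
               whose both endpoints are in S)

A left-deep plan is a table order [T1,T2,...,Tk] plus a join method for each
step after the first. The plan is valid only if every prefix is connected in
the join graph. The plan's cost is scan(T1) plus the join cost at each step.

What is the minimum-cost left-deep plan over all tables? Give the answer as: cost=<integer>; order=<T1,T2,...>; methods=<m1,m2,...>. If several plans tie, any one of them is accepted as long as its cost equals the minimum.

Selinger DP (subsets sized 1..n):
  {C}: scan cost=100, card=100
  {B}: scan cost=40, card=40
  {A}: scan cost=500, card=500
  {BC}: card=1000; try (B,hash)→680, (C,merge)→1120, (B,merge)→1180, (C,nl_idx)→1320, (C,hash)→1480, (C,nl)→4040 …(+1); best=680 via (B,hash)
  {AC}: card=1000; try (C,hash)→2400, (C,nl_idx)→5000, (A,merge)→5900, (C,merge)→6300, (A,hash)→9200, (A,nl)→50100 …(+1); best=2400 via (C,hash)
  {ABC}: card=10000; try (B,hash)→3880, (A,hash)→10680, (B,merge)→13680, (A,merge)→16680, (B,nl)→42400, (A,nl)→500680; best=3880 via (B,hash)

cost=3880; order=A,C,B; methods=hash,hash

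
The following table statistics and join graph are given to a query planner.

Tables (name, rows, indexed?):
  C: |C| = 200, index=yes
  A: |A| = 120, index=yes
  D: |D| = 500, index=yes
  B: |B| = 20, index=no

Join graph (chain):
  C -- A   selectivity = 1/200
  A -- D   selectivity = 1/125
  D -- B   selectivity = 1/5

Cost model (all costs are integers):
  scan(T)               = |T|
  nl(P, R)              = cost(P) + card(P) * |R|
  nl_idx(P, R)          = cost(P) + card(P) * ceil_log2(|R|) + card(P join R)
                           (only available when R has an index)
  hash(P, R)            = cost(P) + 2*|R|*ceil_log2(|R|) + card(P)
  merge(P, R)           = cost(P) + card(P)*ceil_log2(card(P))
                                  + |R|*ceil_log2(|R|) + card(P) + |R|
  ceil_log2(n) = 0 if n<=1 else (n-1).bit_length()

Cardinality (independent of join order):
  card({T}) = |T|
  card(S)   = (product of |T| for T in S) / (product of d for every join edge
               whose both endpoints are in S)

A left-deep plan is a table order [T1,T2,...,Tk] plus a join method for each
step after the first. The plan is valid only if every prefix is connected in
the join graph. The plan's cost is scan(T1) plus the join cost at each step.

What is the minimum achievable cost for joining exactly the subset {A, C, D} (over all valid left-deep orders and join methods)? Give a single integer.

Selinger DP over subsets of {A,C,D}:
  {C}: scan cost=200, card=200
  {A}: scan cost=120, card=120
  {D}: scan cost=500, card=500
  {AC}: card=120; try (C,nl_idx)→1200, (A,nl_idx)→1720, (A,hash)→2080, (C,merge)→2880, (A,merge)→2960, (C,hash)→3440 …(+2); best=1200 via (C,nl_idx)
  {AD}: card=480; try (D,nl_idx)→1680, (A,hash)→2680, (A,nl_idx)→4480, (D,merge)→6080, (A,merge)→6460, (D,hash)→9240 …(+2); best=1680 via (D,nl_idx)
  {ACD}: card=480; try (D,nl_idx)→2760, (C,hash)→5360, (C,nl_idx)→6000, (D,merge)→7160, (C,merge)→8280, (D,hash)→10320 …(+2); best=2760 via (D,nl_idx)

2760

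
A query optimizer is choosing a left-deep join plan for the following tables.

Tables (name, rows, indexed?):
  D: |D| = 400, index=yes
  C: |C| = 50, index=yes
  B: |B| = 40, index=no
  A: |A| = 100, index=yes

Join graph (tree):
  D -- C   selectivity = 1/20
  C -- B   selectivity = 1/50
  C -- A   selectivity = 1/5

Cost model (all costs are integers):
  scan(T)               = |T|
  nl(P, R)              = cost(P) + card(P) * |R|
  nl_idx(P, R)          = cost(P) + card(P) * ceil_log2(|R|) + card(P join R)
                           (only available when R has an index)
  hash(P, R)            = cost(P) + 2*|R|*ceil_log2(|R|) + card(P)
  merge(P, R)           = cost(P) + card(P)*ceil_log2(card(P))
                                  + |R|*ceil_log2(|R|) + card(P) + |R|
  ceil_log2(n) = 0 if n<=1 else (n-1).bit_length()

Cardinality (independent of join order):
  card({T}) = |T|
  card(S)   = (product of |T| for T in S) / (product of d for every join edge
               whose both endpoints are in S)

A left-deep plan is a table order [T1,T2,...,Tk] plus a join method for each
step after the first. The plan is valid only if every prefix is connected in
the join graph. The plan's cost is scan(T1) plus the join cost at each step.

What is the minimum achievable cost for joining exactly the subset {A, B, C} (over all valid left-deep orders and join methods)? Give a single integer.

1400

Selinger DP over subsets of {A,B,C}:
  {C}: scan cost=50, card=50
  {B}: scan cost=40, card=40
  {A}: scan cost=100, card=100
  {BC}: card=40; try (C,nl_idx)→320, (B,hash)→580, (C,merge)→670, (C,hash)→680, (B,merge)→680, (C,nl)→2040 …(+1); best=320 via (C,nl_idx)
  {AC}: card=1000; try (C,hash)→800, (A,merge)→1200, (C,merge)→1250, (A,nl_idx)→1400, (A,hash)→1500, (C,nl_idx)→1700 …(+2); best=800 via (C,hash)
  {ABC}: card=800; try (A,merge)→1400, (A,nl_idx)→1400, (A,hash)→1760, (B,hash)→2280, (A,nl)→4320, (B,merge)→12080 …(+1); best=1400 via (A,merge)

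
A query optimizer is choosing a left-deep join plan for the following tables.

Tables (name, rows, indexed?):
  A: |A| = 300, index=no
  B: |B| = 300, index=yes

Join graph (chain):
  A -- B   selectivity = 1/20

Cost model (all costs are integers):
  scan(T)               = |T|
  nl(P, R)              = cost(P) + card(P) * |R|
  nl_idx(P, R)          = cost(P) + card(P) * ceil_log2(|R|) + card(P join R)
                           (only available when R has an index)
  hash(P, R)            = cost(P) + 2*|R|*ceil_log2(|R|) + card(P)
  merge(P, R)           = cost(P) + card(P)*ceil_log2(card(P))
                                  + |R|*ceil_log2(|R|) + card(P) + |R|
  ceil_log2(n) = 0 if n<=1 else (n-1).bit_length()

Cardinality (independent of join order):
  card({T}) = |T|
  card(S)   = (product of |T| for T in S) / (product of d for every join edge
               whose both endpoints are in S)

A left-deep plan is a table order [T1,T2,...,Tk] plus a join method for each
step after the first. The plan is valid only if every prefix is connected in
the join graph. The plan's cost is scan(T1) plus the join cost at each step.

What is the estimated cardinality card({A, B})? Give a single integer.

4500

Tables in S: A(300), B(300)
Edges inside S: A-B(d=20)
numerator = 300 * 300 = 90000
denominator = 20 = 20
card(S) = 90000 / 20 = 4500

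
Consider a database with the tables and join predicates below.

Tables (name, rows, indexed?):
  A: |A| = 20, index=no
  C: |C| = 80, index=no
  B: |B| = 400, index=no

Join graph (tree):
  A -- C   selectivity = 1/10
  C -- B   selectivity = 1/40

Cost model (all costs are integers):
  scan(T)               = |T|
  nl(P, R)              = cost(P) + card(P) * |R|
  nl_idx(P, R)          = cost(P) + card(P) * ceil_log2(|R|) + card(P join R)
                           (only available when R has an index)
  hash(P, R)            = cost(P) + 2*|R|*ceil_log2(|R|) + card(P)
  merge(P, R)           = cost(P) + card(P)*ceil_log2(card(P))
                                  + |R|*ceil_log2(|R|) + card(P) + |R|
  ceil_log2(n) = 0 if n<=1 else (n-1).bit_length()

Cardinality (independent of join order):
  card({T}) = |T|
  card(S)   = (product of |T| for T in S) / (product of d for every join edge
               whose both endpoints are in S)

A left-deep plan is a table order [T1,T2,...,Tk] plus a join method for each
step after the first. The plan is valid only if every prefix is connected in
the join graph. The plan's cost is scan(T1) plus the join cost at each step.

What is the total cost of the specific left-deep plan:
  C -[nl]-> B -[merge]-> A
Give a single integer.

41000

step 1: scan C: cost=80, card=80
step 2: join B via nl
    card(P join B) = 80*400/(40) = 800
    cost = 80 + 80*400 = 32080
step 3: join A via merge
    card(P join A) = 800*20/(10) = 1600
    cost = 32080 + 800*10 + 20*5 + 800 + 20 = 41000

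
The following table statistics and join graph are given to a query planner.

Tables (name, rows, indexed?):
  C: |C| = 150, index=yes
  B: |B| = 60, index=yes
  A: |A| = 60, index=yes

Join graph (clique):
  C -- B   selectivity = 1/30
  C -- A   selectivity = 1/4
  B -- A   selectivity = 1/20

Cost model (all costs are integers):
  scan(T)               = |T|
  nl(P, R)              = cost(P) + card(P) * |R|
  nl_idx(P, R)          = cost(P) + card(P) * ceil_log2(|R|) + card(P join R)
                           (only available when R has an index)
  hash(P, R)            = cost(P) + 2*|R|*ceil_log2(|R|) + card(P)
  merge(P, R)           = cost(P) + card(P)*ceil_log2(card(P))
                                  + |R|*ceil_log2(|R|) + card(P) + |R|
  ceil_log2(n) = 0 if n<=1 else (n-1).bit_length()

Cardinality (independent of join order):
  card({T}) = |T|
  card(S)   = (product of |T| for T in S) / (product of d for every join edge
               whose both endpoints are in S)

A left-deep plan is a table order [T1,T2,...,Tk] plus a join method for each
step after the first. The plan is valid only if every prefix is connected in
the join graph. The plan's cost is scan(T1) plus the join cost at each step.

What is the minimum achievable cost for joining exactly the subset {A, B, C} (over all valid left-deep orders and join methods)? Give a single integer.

1860

Selinger DP over subsets of {A,B,C}:
  {C}: scan cost=150, card=150
  {B}: scan cost=60, card=60
  {A}: scan cost=60, card=60
  {BC}: card=300; try (C,nl_idx)→840, (B,hash)→1020, (B,nl_idx)→1350, (C,merge)→1830, (B,merge)→1920, (C,hash)→2520 …(+2); best=840 via (C,nl_idx)
  {AC}: card=2250; try (A,hash)→1020, (C,merge)→1830, (A,merge)→1920, (C,hash)→2520, (C,nl_idx)→2790, (A,nl_idx)→3300 …(+2); best=1020 via (A,hash)
  {AB}: card=180; try (B,nl_idx)→600, (A,nl_idx)→600, (B,hash)→840, (A,hash)→840, (B,merge)→900, (A,merge)→900 …(+2); best=600 via (B,nl_idx)
  {ABC}: card=225; try (A,hash)→1860, (C,nl_idx)→2265, (A,nl_idx)→2865, (C,hash)→3180, (C,merge)→3570, (B,hash)→3990 …(+6); best=1860 via (A,hash)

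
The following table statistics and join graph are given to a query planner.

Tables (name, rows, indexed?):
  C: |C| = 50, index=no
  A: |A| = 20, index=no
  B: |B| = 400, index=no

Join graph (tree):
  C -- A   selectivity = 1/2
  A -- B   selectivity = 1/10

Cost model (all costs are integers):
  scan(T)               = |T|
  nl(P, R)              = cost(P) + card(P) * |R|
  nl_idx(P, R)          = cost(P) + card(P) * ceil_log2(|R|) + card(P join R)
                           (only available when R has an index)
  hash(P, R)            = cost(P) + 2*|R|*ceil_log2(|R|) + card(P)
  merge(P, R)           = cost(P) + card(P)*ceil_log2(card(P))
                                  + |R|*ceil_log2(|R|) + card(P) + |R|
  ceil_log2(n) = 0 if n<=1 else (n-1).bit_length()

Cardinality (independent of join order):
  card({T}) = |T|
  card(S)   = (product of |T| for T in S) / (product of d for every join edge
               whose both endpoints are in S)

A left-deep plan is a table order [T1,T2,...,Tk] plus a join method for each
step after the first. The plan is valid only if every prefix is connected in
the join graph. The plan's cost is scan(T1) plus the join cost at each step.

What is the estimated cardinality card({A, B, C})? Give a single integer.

20000

Tables in S: A(20), B(400), C(50)
Edges inside S: C-A(d=2), A-B(d=10)
numerator = 20 * 400 * 50 = 400000
denominator = 2 * 10 = 20
card(S) = 400000 / 20 = 20000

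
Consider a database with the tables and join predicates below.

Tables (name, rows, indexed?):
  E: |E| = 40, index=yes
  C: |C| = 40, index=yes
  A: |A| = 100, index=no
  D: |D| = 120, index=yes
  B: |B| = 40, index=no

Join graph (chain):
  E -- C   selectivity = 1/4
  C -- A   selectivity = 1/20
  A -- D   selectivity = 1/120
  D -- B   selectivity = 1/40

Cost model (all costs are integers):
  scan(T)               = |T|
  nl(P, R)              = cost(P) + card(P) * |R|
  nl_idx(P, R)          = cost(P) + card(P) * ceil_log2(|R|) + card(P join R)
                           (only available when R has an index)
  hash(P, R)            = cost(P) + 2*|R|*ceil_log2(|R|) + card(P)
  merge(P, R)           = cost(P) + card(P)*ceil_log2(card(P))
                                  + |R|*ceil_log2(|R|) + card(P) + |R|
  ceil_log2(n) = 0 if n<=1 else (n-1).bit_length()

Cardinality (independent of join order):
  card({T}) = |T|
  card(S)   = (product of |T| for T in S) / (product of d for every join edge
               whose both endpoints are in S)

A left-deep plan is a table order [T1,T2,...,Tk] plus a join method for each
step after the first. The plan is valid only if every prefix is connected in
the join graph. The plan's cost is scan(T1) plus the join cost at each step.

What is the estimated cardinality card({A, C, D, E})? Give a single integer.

Tables in S: A(100), C(40), D(120), E(40)
Edges inside S: E-C(d=4), C-A(d=20), A-D(d=120)
numerator = 100 * 40 * 120 * 40 = 19200000
denominator = 4 * 20 * 120 = 9600
card(S) = 19200000 / 9600 = 2000

2000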